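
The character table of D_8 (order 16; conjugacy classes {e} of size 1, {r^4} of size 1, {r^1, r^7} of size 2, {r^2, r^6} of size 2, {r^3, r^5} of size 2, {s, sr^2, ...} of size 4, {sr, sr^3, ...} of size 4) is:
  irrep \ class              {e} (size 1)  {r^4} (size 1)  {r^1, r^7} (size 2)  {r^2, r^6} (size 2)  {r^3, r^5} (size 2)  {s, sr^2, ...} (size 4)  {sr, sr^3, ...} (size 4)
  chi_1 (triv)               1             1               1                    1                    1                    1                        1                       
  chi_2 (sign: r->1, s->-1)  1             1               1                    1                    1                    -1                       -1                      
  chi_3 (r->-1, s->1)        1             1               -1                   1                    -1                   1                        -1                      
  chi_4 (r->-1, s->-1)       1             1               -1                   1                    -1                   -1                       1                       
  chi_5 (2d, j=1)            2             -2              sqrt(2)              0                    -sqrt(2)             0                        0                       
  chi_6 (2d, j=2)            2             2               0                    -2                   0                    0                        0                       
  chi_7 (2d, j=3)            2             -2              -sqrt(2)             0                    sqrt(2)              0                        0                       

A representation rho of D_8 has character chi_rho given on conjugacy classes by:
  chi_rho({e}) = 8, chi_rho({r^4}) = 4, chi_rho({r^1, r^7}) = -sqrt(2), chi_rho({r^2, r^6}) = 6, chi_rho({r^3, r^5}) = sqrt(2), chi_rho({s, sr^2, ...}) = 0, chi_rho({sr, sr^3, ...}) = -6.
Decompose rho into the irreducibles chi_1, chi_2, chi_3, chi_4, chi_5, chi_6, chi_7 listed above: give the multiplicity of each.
Multiplicities: chi_1: 0, chi_2: 3, chi_3: 3, chi_4: 0, chi_5: 0, chi_6: 0, chi_7: 1.

Proof sketch: Use <chi_rho, chi> = (1/|G|) sum_C |C| * chi_rho(C) * conj(chi(C)) with |G| = 16 for each irreducible chi in the table:
  <chi_rho, chi_1> = (1/16)[1*(8)*conj(1) + 1*(4)*conj(1) + 2*(-sqrt(2))*conj(1) + 2*(6)*conj(1) + 2*(sqrt(2))*conj(1) + 4*(0)*conj(1) + 4*(-6)*conj(1)]
      = (1/16)[(8) + (4) + (-2*sqrt(2)) + (12) + (2*sqrt(2)) + (0) + (-24)] = 0/16 = 0
  <chi_rho, chi_2> = (1/16)[1*(8)*conj(1) + 1*(4)*conj(1) + 2*(-sqrt(2))*conj(1) + 2*(6)*conj(1) + 2*(sqrt(2))*conj(1) + 4*(0)*conj(-1) + 4*(-6)*conj(-1)]
      = (1/16)[(8) + (4) + (-2*sqrt(2)) + (12) + (2*sqrt(2)) + (0) + (24)] = 48/16 = 3
  <chi_rho, chi_3> = (1/16)[1*(8)*conj(1) + 1*(4)*conj(1) + 2*(-sqrt(2))*conj(-1) + 2*(6)*conj(1) + 2*(sqrt(2))*conj(-1) + 4*(0)*conj(1) + 4*(-6)*conj(-1)]
      = (1/16)[(8) + (4) + (2*sqrt(2)) + (12) + (-2*sqrt(2)) + (0) + (24)] = 48/16 = 3
  <chi_rho, chi_4> = (1/16)[1*(8)*conj(1) + 1*(4)*conj(1) + 2*(-sqrt(2))*conj(-1) + 2*(6)*conj(1) + 2*(sqrt(2))*conj(-1) + 4*(0)*conj(-1) + 4*(-6)*conj(1)]
      = (1/16)[(8) + (4) + (2*sqrt(2)) + (12) + (-2*sqrt(2)) + (0) + (-24)] = 0/16 = 0
  <chi_rho, chi_5> = (1/16)[1*(8)*conj(2) + 1*(4)*conj(-2) + 2*(-sqrt(2))*conj(sqrt(2)) + 2*(6)*conj(0) + 2*(sqrt(2))*conj(-sqrt(2)) + 4*(0)*conj(0) + 4*(-6)*conj(0)]
      = (1/16)[(16) + (-8) + (-4) + (0) + (-4) + (0) + (0)] = 0/16 = 0
  <chi_rho, chi_6> = (1/16)[1*(8)*conj(2) + 1*(4)*conj(2) + 2*(-sqrt(2))*conj(0) + 2*(6)*conj(-2) + 2*(sqrt(2))*conj(0) + 4*(0)*conj(0) + 4*(-6)*conj(0)]
      = (1/16)[(16) + (8) + (0) + (-24) + (0) + (0) + (0)] = 0/16 = 0
  <chi_rho, chi_7> = (1/16)[1*(8)*conj(2) + 1*(4)*conj(-2) + 2*(-sqrt(2))*conj(-sqrt(2)) + 2*(6)*conj(0) + 2*(sqrt(2))*conj(sqrt(2)) + 4*(0)*conj(0) + 4*(-6)*conj(0)]
      = (1/16)[(16) + (-8) + (4) + (0) + (4) + (0) + (0)] = 16/16 = 1
Dimension check: dim(rho) = sum (mult * dim) = 0*1 + 3*1 + 3*1 + 0*1 + 0*2 + 0*2 + 1*2 = 8 = chi_rho(e) = 8.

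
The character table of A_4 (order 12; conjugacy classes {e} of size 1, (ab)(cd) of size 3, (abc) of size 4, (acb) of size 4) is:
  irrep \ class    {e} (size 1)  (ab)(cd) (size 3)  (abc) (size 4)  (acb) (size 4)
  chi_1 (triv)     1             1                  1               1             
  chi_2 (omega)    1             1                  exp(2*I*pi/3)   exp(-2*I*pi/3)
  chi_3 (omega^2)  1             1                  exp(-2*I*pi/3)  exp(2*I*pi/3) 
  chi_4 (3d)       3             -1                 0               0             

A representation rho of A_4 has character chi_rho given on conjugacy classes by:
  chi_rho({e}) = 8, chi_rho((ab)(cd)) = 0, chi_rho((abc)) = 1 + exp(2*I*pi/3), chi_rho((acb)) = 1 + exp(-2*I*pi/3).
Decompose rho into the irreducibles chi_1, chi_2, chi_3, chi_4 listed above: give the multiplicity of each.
Multiplicities: chi_1: 1, chi_2: 1, chi_3: 0, chi_4: 2.

Proof sketch: Use <chi_rho, chi> = (1/|G|) sum_C |C| * chi_rho(C) * conj(chi(C)) with |G| = 12 for each irreducible chi in the table:
  <chi_rho, chi_1> = (1/12)[1*(8)*conj(1) + 3*(0)*conj(1) + 4*(1 + exp(2*I*pi/3))*conj(1) + 4*(1 + exp(-2*I*pi/3))*conj(1)]
      = (1/12)[(8) + (0) + (4 + 4*exp(2*I*pi/3)) + (4 + 4*exp(-2*I*pi/3))] = 12/12 = 1
  <chi_rho, chi_2> = (1/12)[1*(8)*conj(1) + 3*(0)*conj(1) + 4*(1 + exp(2*I*pi/3))*conj(exp(2*I*pi/3)) + 4*(1 + exp(-2*I*pi/3))*conj(exp(-2*I*pi/3))]
      = (1/12)[(8) + (0) + (4 + 4*exp(-2*I*pi/3)) + (4 + 4*exp(2*I*pi/3))] = 12/12 = 1
  <chi_rho, chi_3> = (1/12)[1*(8)*conj(1) + 3*(0)*conj(1) + 4*(1 + exp(2*I*pi/3))*conj(exp(-2*I*pi/3)) + 4*(1 + exp(-2*I*pi/3))*conj(exp(2*I*pi/3))]
      = (1/12)[(8) + (0) + (-4) + (-4)] = 0/12 = 0
  <chi_rho, chi_4> = (1/12)[1*(8)*conj(3) + 3*(0)*conj(-1) + 4*(1 + exp(2*I*pi/3))*conj(0) + 4*(1 + exp(-2*I*pi/3))*conj(0)]
      = (1/12)[(24) + (0) + (0) + (0)] = 24/12 = 2
(Exp terms are combined using exp(i*s)*conj(exp(i*t)) = exp(i*(s-t)), and sums of them are collapsed using the identity that for every m > 1 the m distinct m-th roots of unity sum to 0, e.g. 1 + exp(2*I*pi/3) + exp(-2*I*pi/3) = 0.)
Dimension check: dim(rho) = sum (mult * dim) = 1*1 + 1*1 + 0*1 + 2*3 = 8 = chi_rho(e) = 8.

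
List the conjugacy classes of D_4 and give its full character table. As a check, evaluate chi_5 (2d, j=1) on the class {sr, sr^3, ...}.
Conjugacy classes: {e} of size 1, {r^2} of size 1, {r^1, r^3} of size 2, {s, sr^2, ...} of size 2, {sr, sr^3, ...} of size 2.
Character table:
  irrep \ class              {e} (size 1)  {r^2} (size 1)  {r^1, r^3} (size 2)  {s, sr^2, ...} (size 2)  {sr, sr^3, ...} (size 2)
  chi_1 (triv)               1             1               1                    1                        1                       
  chi_2 (sign: r->1, s->-1)  1             1               1                    -1                       -1                      
  chi_3 (r->-1, s->1)        1             1               -1                   1                        -1                      
  chi_4 (r->-1, s->-1)       1             1               -1                   -1                       1                       
  chi_5 (2d, j=1)            2             -2              0                    0                        0                       

Spot check: chi_5 (2d, j=1) on {sr, sr^3, ...} = 0.

Proof sketch: D_4 has order 2*4 = 8 with 5 conjugacy classes, hence 5 irreducibles. Sum of squared dims 1 + 1 + 1 + 1 + 4 = 8 = |G|. Linear characters come from the abelianisation; the 2-dimensional irreps have character r^k -> 2*cos(2*pi*j*k/4), reflections -> 0.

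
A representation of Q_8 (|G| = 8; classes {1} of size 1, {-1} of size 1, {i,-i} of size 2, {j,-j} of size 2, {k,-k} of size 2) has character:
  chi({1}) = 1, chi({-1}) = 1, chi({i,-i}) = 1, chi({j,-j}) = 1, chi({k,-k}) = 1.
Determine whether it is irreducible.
Irreducible: <chi, chi> = 1.

Working: <chi, chi> = (1/|G|) sum_C |C| * |chi(C)|^2 = (1/8)[1*|1|^2 + 1*|1|^2 + 2*|1|^2 + 2*|1|^2 + 2*|1|^2]
  = (1/8)[(1) + (1) + (2) + (2) + (2)] = 8/8 = 1.
A character is irreducible iff <chi, chi> = 1, so this representation is irreducible.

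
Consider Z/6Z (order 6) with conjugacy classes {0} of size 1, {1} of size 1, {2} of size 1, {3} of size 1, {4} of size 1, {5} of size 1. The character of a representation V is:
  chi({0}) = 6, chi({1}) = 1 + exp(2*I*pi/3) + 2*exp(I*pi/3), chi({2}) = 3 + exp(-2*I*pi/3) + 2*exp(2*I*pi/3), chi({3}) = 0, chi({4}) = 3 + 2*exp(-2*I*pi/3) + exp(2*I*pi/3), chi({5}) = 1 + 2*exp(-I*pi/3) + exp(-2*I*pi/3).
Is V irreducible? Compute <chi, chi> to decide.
Not irreducible (reducible): <chi, chi> = 10 > 1.

Why: <chi, chi> = (1/|G|) sum_C |C| * |chi(C)|^2 = (1/6)[1*|6|^2 + 1*|1 + exp(2*I*pi/3) + 2*exp(I*pi/3)|^2 + 1*|3 + exp(-2*I*pi/3) + 2*exp(2*I*pi/3)|^2 + 1*|0|^2 + 1*|3 + 2*exp(-2*I*pi/3) + exp(2*I*pi/3)|^2 + 1*|1 + 2*exp(-I*pi/3) + exp(-2*I*pi/3)|^2]
  = (1/6)[(36) + (9) + (3) + (0) + (3) + (9)] = 60/6 = 10.
(Exp terms are combined using exp(i*s)*conj(exp(i*t)) = exp(i*(s-t)), and sums of them are collapsed using the identity that for every m > 1 the m distinct m-th roots of unity sum to 0, e.g. 1 + exp(2*I*pi/3) + exp(-2*I*pi/3) = 0.)
A character is irreducible iff <chi, chi> = 1, so this representation is reducible.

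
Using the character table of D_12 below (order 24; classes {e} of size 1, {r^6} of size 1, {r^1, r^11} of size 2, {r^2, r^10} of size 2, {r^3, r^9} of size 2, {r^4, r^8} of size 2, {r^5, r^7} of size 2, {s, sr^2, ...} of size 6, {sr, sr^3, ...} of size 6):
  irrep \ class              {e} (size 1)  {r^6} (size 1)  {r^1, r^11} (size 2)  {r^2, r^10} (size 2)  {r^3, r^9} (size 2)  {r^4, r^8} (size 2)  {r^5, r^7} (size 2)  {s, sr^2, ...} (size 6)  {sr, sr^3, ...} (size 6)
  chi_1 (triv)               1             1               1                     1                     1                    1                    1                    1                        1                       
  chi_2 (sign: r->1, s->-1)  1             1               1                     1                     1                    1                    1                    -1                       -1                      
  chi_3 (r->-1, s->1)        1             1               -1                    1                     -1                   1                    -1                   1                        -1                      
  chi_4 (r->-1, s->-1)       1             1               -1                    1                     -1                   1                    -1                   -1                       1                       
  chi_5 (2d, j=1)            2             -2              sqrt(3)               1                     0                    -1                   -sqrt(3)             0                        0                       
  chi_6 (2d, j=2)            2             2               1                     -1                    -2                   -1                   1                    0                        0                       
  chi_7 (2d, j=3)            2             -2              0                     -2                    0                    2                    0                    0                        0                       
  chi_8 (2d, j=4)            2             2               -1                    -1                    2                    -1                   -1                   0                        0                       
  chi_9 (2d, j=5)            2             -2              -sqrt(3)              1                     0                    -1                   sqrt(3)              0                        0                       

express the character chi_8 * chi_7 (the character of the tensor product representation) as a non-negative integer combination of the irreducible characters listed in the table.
chi_8 tensor chi_7 = chi_5 + chi_9 (all other irreducibles have multiplicity 0).

Explanation: The character of a tensor product is the pointwise product (chi_8 * chi_7)(C) = chi_8(C) * chi_7(C):
  {e}: (2)*(2), {r^6}: (2)*(-2), {r^1, r^11}: (-1)*(0), {r^2, r^10}: (-1)*(-2), {r^3, r^9}: (2)*(0), {r^4, r^8}: (-1)*(2), {r^5, r^7}: (-1)*(0), {s, sr^2, ...}: (0)*(0), {sr, sr^3, ...}: (0)*(0)
so (chi_8 * chi_7) takes values
  {e} -> 4, {r^6} -> -4, {r^1, r^11} -> 0, {r^2, r^10} -> 2, {r^3, r^9} -> 0, {r^4, r^8} -> -2, {r^5, r^7} -> 0, {s, sr^2, ...} -> 0, {sr, sr^3, ...} -> 0.
Now take the inner product of this character with each irreducible chi from the table, <chi_8*chi_7, chi> = (1/24) sum_C |C| (chi_8*chi_7)(C) conj(chi(C)):
  <chi_8*chi_7, chi_1> = (1/24)[1*(4)*conj(1) + 1*(-4)*conj(1) + 2*(0)*conj(1) + 2*(2)*conj(1) + 2*(0)*conj(1) + 2*(-2)*conj(1) + 2*(0)*conj(1) + 6*(0)*conj(1) + 6*(0)*conj(1)]
      = (1/24)[(4) + (-4) + (0) + (4) + (0) + (-4) + (0) + (0) + (0)] = 0/24 = 0
  <chi_8*chi_7, chi_2> = (1/24)[1*(4)*conj(1) + 1*(-4)*conj(1) + 2*(0)*conj(1) + 2*(2)*conj(1) + 2*(0)*conj(1) + 2*(-2)*conj(1) + 2*(0)*conj(1) + 6*(0)*conj(-1) + 6*(0)*conj(-1)]
      = (1/24)[(4) + (-4) + (0) + (4) + (0) + (-4) + (0) + (0) + (0)] = 0/24 = 0
  <chi_8*chi_7, chi_3> = (1/24)[1*(4)*conj(1) + 1*(-4)*conj(1) + 2*(0)*conj(-1) + 2*(2)*conj(1) + 2*(0)*conj(-1) + 2*(-2)*conj(1) + 2*(0)*conj(-1) + 6*(0)*conj(1) + 6*(0)*conj(-1)]
      = (1/24)[(4) + (-4) + (0) + (4) + (0) + (-4) + (0) + (0) + (0)] = 0/24 = 0
  <chi_8*chi_7, chi_4> = (1/24)[1*(4)*conj(1) + 1*(-4)*conj(1) + 2*(0)*conj(-1) + 2*(2)*conj(1) + 2*(0)*conj(-1) + 2*(-2)*conj(1) + 2*(0)*conj(-1) + 6*(0)*conj(-1) + 6*(0)*conj(1)]
      = (1/24)[(4) + (-4) + (0) + (4) + (0) + (-4) + (0) + (0) + (0)] = 0/24 = 0
  <chi_8*chi_7, chi_5> = (1/24)[1*(4)*conj(2) + 1*(-4)*conj(-2) + 2*(0)*conj(sqrt(3)) + 2*(2)*conj(1) + 2*(0)*conj(0) + 2*(-2)*conj(-1) + 2*(0)*conj(-sqrt(3)) + 6*(0)*conj(0) + 6*(0)*conj(0)]
      = (1/24)[(8) + (8) + (0) + (4) + (0) + (4) + (0) + (0) + (0)] = 24/24 = 1
  <chi_8*chi_7, chi_6> = (1/24)[1*(4)*conj(2) + 1*(-4)*conj(2) + 2*(0)*conj(1) + 2*(2)*conj(-1) + 2*(0)*conj(-2) + 2*(-2)*conj(-1) + 2*(0)*conj(1) + 6*(0)*conj(0) + 6*(0)*conj(0)]
      = (1/24)[(8) + (-8) + (0) + (-4) + (0) + (4) + (0) + (0) + (0)] = 0/24 = 0
  <chi_8*chi_7, chi_7> = (1/24)[1*(4)*conj(2) + 1*(-4)*conj(-2) + 2*(0)*conj(0) + 2*(2)*conj(-2) + 2*(0)*conj(0) + 2*(-2)*conj(2) + 2*(0)*conj(0) + 6*(0)*conj(0) + 6*(0)*conj(0)]
      = (1/24)[(8) + (8) + (0) + (-8) + (0) + (-8) + (0) + (0) + (0)] = 0/24 = 0
  <chi_8*chi_7, chi_8> = (1/24)[1*(4)*conj(2) + 1*(-4)*conj(2) + 2*(0)*conj(-1) + 2*(2)*conj(-1) + 2*(0)*conj(2) + 2*(-2)*conj(-1) + 2*(0)*conj(-1) + 6*(0)*conj(0) + 6*(0)*conj(0)]
      = (1/24)[(8) + (-8) + (0) + (-4) + (0) + (4) + (0) + (0) + (0)] = 0/24 = 0
  <chi_8*chi_7, chi_9> = (1/24)[1*(4)*conj(2) + 1*(-4)*conj(-2) + 2*(0)*conj(-sqrt(3)) + 2*(2)*conj(1) + 2*(0)*conj(0) + 2*(-2)*conj(-1) + 2*(0)*conj(sqrt(3)) + 6*(0)*conj(0) + 6*(0)*conj(0)]
      = (1/24)[(8) + (8) + (0) + (4) + (0) + (4) + (0) + (0) + (0)] = 24/24 = 1
Hence the multiplicities are chi_5: 1, chi_9: 1. Dimension check: dim(chi_8)*dim(chi_7) = 2*2 = 4 and sum (mult * dim) = 1*2 + 1*2 = 4.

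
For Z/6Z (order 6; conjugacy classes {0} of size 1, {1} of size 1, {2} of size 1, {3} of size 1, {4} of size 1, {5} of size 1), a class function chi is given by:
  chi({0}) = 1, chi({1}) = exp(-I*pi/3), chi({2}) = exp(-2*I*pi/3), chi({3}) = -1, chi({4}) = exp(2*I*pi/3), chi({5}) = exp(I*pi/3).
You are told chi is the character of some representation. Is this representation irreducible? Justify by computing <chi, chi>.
Irreducible: <chi, chi> = 1.

Derivation: <chi, chi> = (1/|G|) sum_C |C| * |chi(C)|^2 = (1/6)[1*|1|^2 + 1*|exp(-I*pi/3)|^2 + 1*|exp(-2*I*pi/3)|^2 + 1*|-1|^2 + 1*|exp(2*I*pi/3)|^2 + 1*|exp(I*pi/3)|^2]
  = (1/6)[(1) + (1) + (1) + (1) + (1) + (1)] = 6/6 = 1.
(Exp terms are combined using exp(i*s)*conj(exp(i*t)) = exp(i*(s-t)), and sums of them are collapsed using the identity that for every m > 1 the m distinct m-th roots of unity sum to 0, e.g. 1 + exp(2*I*pi/3) + exp(-2*I*pi/3) = 0.)
A character is irreducible iff <chi, chi> = 1, so this representation is irreducible.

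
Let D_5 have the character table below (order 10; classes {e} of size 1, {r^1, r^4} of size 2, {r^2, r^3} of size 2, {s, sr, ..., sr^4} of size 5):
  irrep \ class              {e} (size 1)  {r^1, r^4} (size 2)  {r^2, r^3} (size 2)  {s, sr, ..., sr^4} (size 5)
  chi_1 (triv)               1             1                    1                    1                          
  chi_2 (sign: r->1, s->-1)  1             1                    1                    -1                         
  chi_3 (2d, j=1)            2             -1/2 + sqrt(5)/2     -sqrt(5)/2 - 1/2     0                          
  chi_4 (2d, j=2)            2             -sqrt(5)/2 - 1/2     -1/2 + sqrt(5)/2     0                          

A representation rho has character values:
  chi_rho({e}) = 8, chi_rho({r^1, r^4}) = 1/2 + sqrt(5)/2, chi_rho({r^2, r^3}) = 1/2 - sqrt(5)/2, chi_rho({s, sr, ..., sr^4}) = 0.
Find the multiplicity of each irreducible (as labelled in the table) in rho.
Multiplicities: chi_1: 1, chi_2: 1, chi_3: 2, chi_4: 1.

Justification: Use <chi_rho, chi> = (1/|G|) sum_C |C| * chi_rho(C) * conj(chi(C)) with |G| = 10 for each irreducible chi in the table:
  <chi_rho, chi_1> = (1/10)[1*(8)*conj(1) + 2*(1/2 + sqrt(5)/2)*conj(1) + 2*(1/2 - sqrt(5)/2)*conj(1) + 5*(0)*conj(1)]
      = (1/10)[(8) + (1 + sqrt(5)) + (1 - sqrt(5)) + (0)] = 10/10 = 1
  <chi_rho, chi_2> = (1/10)[1*(8)*conj(1) + 2*(1/2 + sqrt(5)/2)*conj(1) + 2*(1/2 - sqrt(5)/2)*conj(1) + 5*(0)*conj(-1)]
      = (1/10)[(8) + (1 + sqrt(5)) + (1 - sqrt(5)) + (0)] = 10/10 = 1
  <chi_rho, chi_3> = (1/10)[1*(8)*conj(2) + 2*(1/2 + sqrt(5)/2)*conj(-1/2 + sqrt(5)/2) + 2*(1/2 - sqrt(5)/2)*conj(-sqrt(5)/2 - 1/2) + 5*(0)*conj(0)]
      = (1/10)[(16) + (2) + (2) + (0)] = 20/10 = 2
  <chi_rho, chi_4> = (1/10)[1*(8)*conj(2) + 2*(1/2 + sqrt(5)/2)*conj(-sqrt(5)/2 - 1/2) + 2*(1/2 - sqrt(5)/2)*conj(-1/2 + sqrt(5)/2) + 5*(0)*conj(0)]
      = (1/10)[(16) + (-3 - sqrt(5)) + (-3 + sqrt(5)) + (0)] = 10/10 = 1
Dimension check: dim(rho) = sum (mult * dim) = 1*1 + 1*1 + 2*2 + 1*2 = 8 = chi_rho(e) = 8.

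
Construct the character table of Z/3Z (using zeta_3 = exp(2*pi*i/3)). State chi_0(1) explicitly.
Character table of Z/3Z (irreps indexed chi_0,...,chi_2 with chi_k(m) = zeta_3^(k*m), zeta_3 = exp(2*pi*i/3)):
  irrep \ class  {0} (size 1)  {1} (size 1)    {2} (size 1)  
  chi_0          1             1               1             
  chi_1          1             exp(2*I*pi/3)   exp(-2*I*pi/3)
  chi_2          1             exp(-2*I*pi/3)  exp(2*I*pi/3) 

Spot check: chi_0(1) = zeta_3^(0*1) = zeta_3^0 = 1.

Proof sketch: Z/3Z is abelian, so all 3 irreducible complex representations are 1-dimensional. They are given by chi_k(m) = zeta_3^(k*m) for k = 0,...,2. Row orthogonality: sum_m chi_k(m) conj(chi_l(m)) = 3 * [k = l].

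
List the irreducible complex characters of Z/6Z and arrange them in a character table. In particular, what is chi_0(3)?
Character table of Z/6Z (irreps indexed chi_0,...,chi_5 with chi_k(m) = zeta_6^(k*m), zeta_6 = exp(2*pi*i/6)):
  irrep \ class  {0} (size 1)  {1} (size 1)    {2} (size 1)    {3} (size 1)  {4} (size 1)    {5} (size 1)  
  chi_0          1             1               1               1             1               1             
  chi_1          1             exp(I*pi/3)     exp(2*I*pi/3)   -1            exp(-2*I*pi/3)  exp(-I*pi/3)  
  chi_2          1             exp(2*I*pi/3)   exp(-2*I*pi/3)  1             exp(2*I*pi/3)   exp(-2*I*pi/3)
  chi_3          1             -1              1               -1            1               -1            
  chi_4          1             exp(-2*I*pi/3)  exp(2*I*pi/3)   1             exp(-2*I*pi/3)  exp(2*I*pi/3) 
  chi_5          1             exp(-I*pi/3)    exp(-2*I*pi/3)  -1            exp(2*I*pi/3)   exp(I*pi/3)   

Spot check: chi_0(3) = zeta_6^(0*3) = zeta_6^0 = 1.

Proof sketch: Z/6Z is abelian, so all 6 irreducible complex representations are 1-dimensional. They are given by chi_k(m) = zeta_6^(k*m) for k = 0,...,5. Row orthogonality: sum_m chi_k(m) conj(chi_l(m)) = 6 * [k = l].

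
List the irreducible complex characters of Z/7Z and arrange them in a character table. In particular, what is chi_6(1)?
Character table of Z/7Z (irreps indexed chi_0,...,chi_6 with chi_k(m) = zeta_7^(k*m), zeta_7 = exp(2*pi*i/7)):
  irrep \ class  {0} (size 1)  {1} (size 1)    {2} (size 1)    {3} (size 1)    {4} (size 1)    {5} (size 1)    {6} (size 1)  
  chi_0          1             1               1               1               1               1               1             
  chi_1          1             exp(2*I*pi/7)   exp(4*I*pi/7)   exp(6*I*pi/7)   exp(-6*I*pi/7)  exp(-4*I*pi/7)  exp(-2*I*pi/7)
  chi_2          1             exp(4*I*pi/7)   exp(-6*I*pi/7)  exp(-2*I*pi/7)  exp(2*I*pi/7)   exp(6*I*pi/7)   exp(-4*I*pi/7)
  chi_3          1             exp(6*I*pi/7)   exp(-2*I*pi/7)  exp(4*I*pi/7)   exp(-4*I*pi/7)  exp(2*I*pi/7)   exp(-6*I*pi/7)
  chi_4          1             exp(-6*I*pi/7)  exp(2*I*pi/7)   exp(-4*I*pi/7)  exp(4*I*pi/7)   exp(-2*I*pi/7)  exp(6*I*pi/7) 
  chi_5          1             exp(-4*I*pi/7)  exp(6*I*pi/7)   exp(2*I*pi/7)   exp(-2*I*pi/7)  exp(-6*I*pi/7)  exp(4*I*pi/7) 
  chi_6          1             exp(-2*I*pi/7)  exp(-4*I*pi/7)  exp(-6*I*pi/7)  exp(6*I*pi/7)   exp(4*I*pi/7)   exp(2*I*pi/7) 

Spot check: chi_6(1) = zeta_7^(6*1) = zeta_7^6 = exp(-2*I*pi/7).

Derivation: Z/7Z is abelian, so all 7 irreducible complex representations are 1-dimensional. They are given by chi_k(m) = zeta_7^(k*m) for k = 0,...,6. Row orthogonality: sum_m chi_k(m) conj(chi_l(m)) = 7 * [k = l].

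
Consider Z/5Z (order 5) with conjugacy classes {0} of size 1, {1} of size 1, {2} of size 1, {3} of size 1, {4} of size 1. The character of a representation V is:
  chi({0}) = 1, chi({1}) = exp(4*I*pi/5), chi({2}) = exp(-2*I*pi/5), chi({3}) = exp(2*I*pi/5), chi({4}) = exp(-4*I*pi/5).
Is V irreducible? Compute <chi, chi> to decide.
Irreducible: <chi, chi> = 1.

Why: <chi, chi> = (1/|G|) sum_C |C| * |chi(C)|^2 = (1/5)[1*|1|^2 + 1*|exp(4*I*pi/5)|^2 + 1*|exp(-2*I*pi/5)|^2 + 1*|exp(2*I*pi/5)|^2 + 1*|exp(-4*I*pi/5)|^2]
  = (1/5)[(1) + (1) + (1) + (1) + (1)] = 5/5 = 1.
(Exp terms are combined using exp(i*s)*conj(exp(i*t)) = exp(i*(s-t)), and sums of them are collapsed using the identity that for every m > 1 the m distinct m-th roots of unity sum to 0, e.g. 1 + exp(2*I*pi/3) + exp(-2*I*pi/3) = 0.)
A character is irreducible iff <chi, chi> = 1, so this representation is irreducible.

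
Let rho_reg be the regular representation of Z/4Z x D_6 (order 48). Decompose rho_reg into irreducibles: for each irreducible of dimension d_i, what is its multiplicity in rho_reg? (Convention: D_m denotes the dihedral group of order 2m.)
Each irreducible V_i of dimension d_i appears with multiplicity d_i, i.e. rho_reg = (direct sum over all irreducibles V_i) d_i V_i. The irreducible dimensions for Z/4Z x D_6 are 1, 1, 1, 1, 1, 1, 1, 1, 1, 1, 1, 1, 1, 1, 1, 1, 2, 2, 2, 2, 2, 2, 2, 2: 16 irreducibles of dimension 1, each with multiplicity 1; 8 irreducibles of dimension 2, each with multiplicity 2. Total dimension 16*1*1 + 8*2*2 = 48 = |G|.

Working: General theorem: in the regular representation of a finite group G, each irreducible appears with multiplicity equal to its dimension. Check: dim(rho_reg) = sum d_i^2 = 1 + 1 + 1 + 1 + 1 + 1 + 1 + 1 + 1 + 1 + 1 + 1 + 1 + 1 + 1 + 1 + 4 + 4 + 4 + 4 + 4 + 4 + 4 + 4 = 48 = |G|.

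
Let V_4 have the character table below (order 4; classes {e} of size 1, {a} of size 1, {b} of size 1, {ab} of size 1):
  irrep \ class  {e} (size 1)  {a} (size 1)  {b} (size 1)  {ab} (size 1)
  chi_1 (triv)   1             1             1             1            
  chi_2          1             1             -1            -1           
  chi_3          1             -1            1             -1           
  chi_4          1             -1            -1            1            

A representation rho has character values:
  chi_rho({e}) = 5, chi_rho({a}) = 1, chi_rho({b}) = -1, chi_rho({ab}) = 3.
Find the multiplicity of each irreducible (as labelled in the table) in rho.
Multiplicities: chi_1: 2, chi_2: 1, chi_3: 0, chi_4: 2.

Why: Use <chi_rho, chi> = (1/|G|) sum_C |C| * chi_rho(C) * conj(chi(C)) with |G| = 4 for each irreducible chi in the table:
  <chi_rho, chi_1> = (1/4)[1*(5)*conj(1) + 1*(1)*conj(1) + 1*(-1)*conj(1) + 1*(3)*conj(1)]
      = (1/4)[(5) + (1) + (-1) + (3)] = 8/4 = 2
  <chi_rho, chi_2> = (1/4)[1*(5)*conj(1) + 1*(1)*conj(1) + 1*(-1)*conj(-1) + 1*(3)*conj(-1)]
      = (1/4)[(5) + (1) + (1) + (-3)] = 4/4 = 1
  <chi_rho, chi_3> = (1/4)[1*(5)*conj(1) + 1*(1)*conj(-1) + 1*(-1)*conj(1) + 1*(3)*conj(-1)]
      = (1/4)[(5) + (-1) + (-1) + (-3)] = 0/4 = 0
  <chi_rho, chi_4> = (1/4)[1*(5)*conj(1) + 1*(1)*conj(-1) + 1*(-1)*conj(-1) + 1*(3)*conj(1)]
      = (1/4)[(5) + (-1) + (1) + (3)] = 8/4 = 2
Dimension check: dim(rho) = sum (mult * dim) = 2*1 + 1*1 + 0*1 + 2*1 = 5 = chi_rho(e) = 5.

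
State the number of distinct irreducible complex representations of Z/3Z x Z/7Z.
21

Derivation: The number of irreducible complex representations of a finite group equals its number of conjugacy classes. Z/3Z x Z/7Z is abelian of order 21, so every element is its own conjugacy class: 21 classes, so Z/3Z x Z/7Z (order 21) has exactly 21 irreducible complex representations.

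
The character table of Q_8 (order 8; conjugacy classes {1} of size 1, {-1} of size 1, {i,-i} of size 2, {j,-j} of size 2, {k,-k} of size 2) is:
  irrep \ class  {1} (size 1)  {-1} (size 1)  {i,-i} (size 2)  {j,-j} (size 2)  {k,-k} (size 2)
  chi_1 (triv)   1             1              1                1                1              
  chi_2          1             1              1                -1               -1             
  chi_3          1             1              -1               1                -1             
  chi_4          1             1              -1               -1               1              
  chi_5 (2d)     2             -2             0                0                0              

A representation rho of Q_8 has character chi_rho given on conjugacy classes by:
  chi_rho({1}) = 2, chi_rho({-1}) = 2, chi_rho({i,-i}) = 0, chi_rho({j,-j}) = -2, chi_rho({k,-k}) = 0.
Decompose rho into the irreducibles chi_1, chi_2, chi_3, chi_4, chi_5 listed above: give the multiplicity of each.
Multiplicities: chi_1: 0, chi_2: 1, chi_3: 0, chi_4: 1, chi_5: 0.

Use <chi_rho, chi> = (1/|G|) sum_C |C| * chi_rho(C) * conj(chi(C)) with |G| = 8 for each irreducible chi in the table:
  <chi_rho, chi_1> = (1/8)[1*(2)*conj(1) + 1*(2)*conj(1) + 2*(0)*conj(1) + 2*(-2)*conj(1) + 2*(0)*conj(1)]
      = (1/8)[(2) + (2) + (0) + (-4) + (0)] = 0/8 = 0
  <chi_rho, chi_2> = (1/8)[1*(2)*conj(1) + 1*(2)*conj(1) + 2*(0)*conj(1) + 2*(-2)*conj(-1) + 2*(0)*conj(-1)]
      = (1/8)[(2) + (2) + (0) + (4) + (0)] = 8/8 = 1
  <chi_rho, chi_3> = (1/8)[1*(2)*conj(1) + 1*(2)*conj(1) + 2*(0)*conj(-1) + 2*(-2)*conj(1) + 2*(0)*conj(-1)]
      = (1/8)[(2) + (2) + (0) + (-4) + (0)] = 0/8 = 0
  <chi_rho, chi_4> = (1/8)[1*(2)*conj(1) + 1*(2)*conj(1) + 2*(0)*conj(-1) + 2*(-2)*conj(-1) + 2*(0)*conj(1)]
      = (1/8)[(2) + (2) + (0) + (4) + (0)] = 8/8 = 1
  <chi_rho, chi_5> = (1/8)[1*(2)*conj(2) + 1*(2)*conj(-2) + 2*(0)*conj(0) + 2*(-2)*conj(0) + 2*(0)*conj(0)]
      = (1/8)[(4) + (-4) + (0) + (0) + (0)] = 0/8 = 0
Dimension check: dim(rho) = sum (mult * dim) = 0*1 + 1*1 + 0*1 + 1*1 + 0*2 = 2 = chi_rho(e) = 2.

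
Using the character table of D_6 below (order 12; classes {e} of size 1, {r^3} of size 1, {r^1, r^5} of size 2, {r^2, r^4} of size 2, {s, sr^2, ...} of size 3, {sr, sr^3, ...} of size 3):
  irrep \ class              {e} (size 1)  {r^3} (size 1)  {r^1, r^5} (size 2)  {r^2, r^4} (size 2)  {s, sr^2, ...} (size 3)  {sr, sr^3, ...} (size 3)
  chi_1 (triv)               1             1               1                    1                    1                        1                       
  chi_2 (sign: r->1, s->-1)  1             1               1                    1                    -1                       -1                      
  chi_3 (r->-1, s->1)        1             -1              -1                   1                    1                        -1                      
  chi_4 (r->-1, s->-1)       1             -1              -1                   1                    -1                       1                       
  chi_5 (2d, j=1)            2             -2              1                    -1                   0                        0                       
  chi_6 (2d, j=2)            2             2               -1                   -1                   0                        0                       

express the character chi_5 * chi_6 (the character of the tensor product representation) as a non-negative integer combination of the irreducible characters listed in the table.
chi_5 tensor chi_6 = chi_3 + chi_4 + chi_5 (all other irreducibles have multiplicity 0).

Proof sketch: The character of a tensor product is the pointwise product (chi_5 * chi_6)(C) = chi_5(C) * chi_6(C):
  {e}: (2)*(2), {r^3}: (-2)*(2), {r^1, r^5}: (1)*(-1), {r^2, r^4}: (-1)*(-1), {s, sr^2, ...}: (0)*(0), {sr, sr^3, ...}: (0)*(0)
so (chi_5 * chi_6) takes values
  {e} -> 4, {r^3} -> -4, {r^1, r^5} -> -1, {r^2, r^4} -> 1, {s, sr^2, ...} -> 0, {sr, sr^3, ...} -> 0.
Now take the inner product of this character with each irreducible chi from the table, <chi_5*chi_6, chi> = (1/12) sum_C |C| (chi_5*chi_6)(C) conj(chi(C)):
  <chi_5*chi_6, chi_1> = (1/12)[1*(4)*conj(1) + 1*(-4)*conj(1) + 2*(-1)*conj(1) + 2*(1)*conj(1) + 3*(0)*conj(1) + 3*(0)*conj(1)]
      = (1/12)[(4) + (-4) + (-2) + (2) + (0) + (0)] = 0/12 = 0
  <chi_5*chi_6, chi_2> = (1/12)[1*(4)*conj(1) + 1*(-4)*conj(1) + 2*(-1)*conj(1) + 2*(1)*conj(1) + 3*(0)*conj(-1) + 3*(0)*conj(-1)]
      = (1/12)[(4) + (-4) + (-2) + (2) + (0) + (0)] = 0/12 = 0
  <chi_5*chi_6, chi_3> = (1/12)[1*(4)*conj(1) + 1*(-4)*conj(-1) + 2*(-1)*conj(-1) + 2*(1)*conj(1) + 3*(0)*conj(1) + 3*(0)*conj(-1)]
      = (1/12)[(4) + (4) + (2) + (2) + (0) + (0)] = 12/12 = 1
  <chi_5*chi_6, chi_4> = (1/12)[1*(4)*conj(1) + 1*(-4)*conj(-1) + 2*(-1)*conj(-1) + 2*(1)*conj(1) + 3*(0)*conj(-1) + 3*(0)*conj(1)]
      = (1/12)[(4) + (4) + (2) + (2) + (0) + (0)] = 12/12 = 1
  <chi_5*chi_6, chi_5> = (1/12)[1*(4)*conj(2) + 1*(-4)*conj(-2) + 2*(-1)*conj(1) + 2*(1)*conj(-1) + 3*(0)*conj(0) + 3*(0)*conj(0)]
      = (1/12)[(8) + (8) + (-2) + (-2) + (0) + (0)] = 12/12 = 1
  <chi_5*chi_6, chi_6> = (1/12)[1*(4)*conj(2) + 1*(-4)*conj(2) + 2*(-1)*conj(-1) + 2*(1)*conj(-1) + 3*(0)*conj(0) + 3*(0)*conj(0)]
      = (1/12)[(8) + (-8) + (2) + (-2) + (0) + (0)] = 0/12 = 0
Hence the multiplicities are chi_3: 1, chi_4: 1, chi_5: 1. Dimension check: dim(chi_5)*dim(chi_6) = 2*2 = 4 and sum (mult * dim) = 1*1 + 1*1 + 1*2 = 4.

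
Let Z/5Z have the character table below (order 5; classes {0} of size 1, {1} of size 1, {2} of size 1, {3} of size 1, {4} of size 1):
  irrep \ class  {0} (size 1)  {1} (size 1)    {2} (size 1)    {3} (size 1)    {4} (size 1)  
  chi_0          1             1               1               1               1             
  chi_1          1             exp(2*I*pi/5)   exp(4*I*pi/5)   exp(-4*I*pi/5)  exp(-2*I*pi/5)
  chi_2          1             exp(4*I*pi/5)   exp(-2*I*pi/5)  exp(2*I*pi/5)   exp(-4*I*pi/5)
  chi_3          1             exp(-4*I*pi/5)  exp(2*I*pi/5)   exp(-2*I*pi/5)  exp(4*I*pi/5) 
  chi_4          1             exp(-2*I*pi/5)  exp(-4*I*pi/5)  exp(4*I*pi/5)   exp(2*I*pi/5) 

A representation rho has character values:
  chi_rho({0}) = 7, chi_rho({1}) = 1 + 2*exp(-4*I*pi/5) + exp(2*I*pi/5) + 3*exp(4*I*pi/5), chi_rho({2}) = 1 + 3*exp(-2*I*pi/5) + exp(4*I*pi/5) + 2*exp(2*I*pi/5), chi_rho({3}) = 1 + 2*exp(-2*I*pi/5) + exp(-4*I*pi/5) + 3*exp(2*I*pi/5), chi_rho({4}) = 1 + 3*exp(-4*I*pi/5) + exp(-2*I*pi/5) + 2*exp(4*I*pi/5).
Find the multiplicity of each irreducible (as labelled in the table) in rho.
Multiplicities: chi_0: 1, chi_1: 1, chi_2: 3, chi_3: 2, chi_4: 0.

Why: Use <chi_rho, chi> = (1/|G|) sum_C |C| * chi_rho(C) * conj(chi(C)) with |G| = 5 for each irreducible chi in the table:
  <chi_rho, chi_0> = (1/5)[1*(7)*conj(1) + 1*(1 + 2*exp(-4*I*pi/5) + exp(2*I*pi/5) + 3*exp(4*I*pi/5))*conj(1) + 1*(1 + 3*exp(-2*I*pi/5) + exp(4*I*pi/5) + 2*exp(2*I*pi/5))*conj(1) + 1*(1 + 2*exp(-2*I*pi/5) + exp(-4*I*pi/5) + 3*exp(2*I*pi/5))*conj(1) + 1*(1 + 3*exp(-4*I*pi/5) + exp(-2*I*pi/5) + 2*exp(4*I*pi/5))*conj(1)]
      = (1/5)[(7) + (1 + 2*exp(-4*I*pi/5) + exp(2*I*pi/5) + 3*exp(4*I*pi/5)) + (1 + 3*exp(-2*I*pi/5) + exp(4*I*pi/5) + 2*exp(2*I*pi/5)) + (1 + 2*exp(-2*I*pi/5) + exp(-4*I*pi/5) + 3*exp(2*I*pi/5)) + (1 + 3*exp(-4*I*pi/5) + exp(-2*I*pi/5) + 2*exp(4*I*pi/5))] = 5/5 = 1
  <chi_rho, chi_1> = (1/5)[1*(7)*conj(1) + 1*(1 + 2*exp(-4*I*pi/5) + exp(2*I*pi/5) + 3*exp(4*I*pi/5))*conj(exp(2*I*pi/5)) + 1*(1 + 3*exp(-2*I*pi/5) + exp(4*I*pi/5) + 2*exp(2*I*pi/5))*conj(exp(4*I*pi/5)) + 1*(1 + 2*exp(-2*I*pi/5) + exp(-4*I*pi/5) + 3*exp(2*I*pi/5))*conj(exp(-4*I*pi/5)) + 1*(1 + 3*exp(-4*I*pi/5) + exp(-2*I*pi/5) + 2*exp(4*I*pi/5))*conj(exp(-2*I*pi/5))]
      = (1/5)[(7) + (1 + exp(-2*I*pi/5) + 2*exp(4*I*pi/5) + 3*exp(2*I*pi/5)) + (1 + 2*exp(-2*I*pi/5) + exp(-4*I*pi/5) + 3*exp(4*I*pi/5)) + (1 + 3*exp(-4*I*pi/5) + exp(4*I*pi/5) + 2*exp(2*I*pi/5)) + (1 + 3*exp(-2*I*pi/5) + 2*exp(-4*I*pi/5) + exp(2*I*pi/5))] = 5/5 = 1
  <chi_rho, chi_2> = (1/5)[1*(7)*conj(1) + 1*(1 + 2*exp(-4*I*pi/5) + exp(2*I*pi/5) + 3*exp(4*I*pi/5))*conj(exp(4*I*pi/5)) + 1*(1 + 3*exp(-2*I*pi/5) + exp(4*I*pi/5) + 2*exp(2*I*pi/5))*conj(exp(-2*I*pi/5)) + 1*(1 + 2*exp(-2*I*pi/5) + exp(-4*I*pi/5) + 3*exp(2*I*pi/5))*conj(exp(2*I*pi/5)) + 1*(1 + 3*exp(-4*I*pi/5) + exp(-2*I*pi/5) + 2*exp(4*I*pi/5))*conj(exp(-4*I*pi/5))]
      = (1/5)[(7) + (3 + exp(-2*I*pi/5) + exp(-4*I*pi/5) + 2*exp(2*I*pi/5)) + (3 + exp(-4*I*pi/5) + exp(2*I*pi/5) + 2*exp(4*I*pi/5)) + (3 + 2*exp(-4*I*pi/5) + exp(-2*I*pi/5) + exp(4*I*pi/5)) + (3 + 2*exp(-2*I*pi/5) + exp(4*I*pi/5) + exp(2*I*pi/5))] = 15/5 = 3
  <chi_rho, chi_3> = (1/5)[1*(7)*conj(1) + 1*(1 + 2*exp(-4*I*pi/5) + exp(2*I*pi/5) + 3*exp(4*I*pi/5))*conj(exp(-4*I*pi/5)) + 1*(1 + 3*exp(-2*I*pi/5) + exp(4*I*pi/5) + 2*exp(2*I*pi/5))*conj(exp(2*I*pi/5)) + 1*(1 + 2*exp(-2*I*pi/5) + exp(-4*I*pi/5) + 3*exp(2*I*pi/5))*conj(exp(-2*I*pi/5)) + 1*(1 + 3*exp(-4*I*pi/5) + exp(-2*I*pi/5) + 2*exp(4*I*pi/5))*conj(exp(4*I*pi/5))]
      = (1/5)[(7) + (2 + 3*exp(-2*I*pi/5) + exp(-4*I*pi/5) + exp(4*I*pi/5)) + (2 + 3*exp(-4*I*pi/5) + exp(-2*I*pi/5) + exp(2*I*pi/5)) + (2 + exp(-2*I*pi/5) + exp(2*I*pi/5) + 3*exp(4*I*pi/5)) + (2 + exp(-4*I*pi/5) + exp(4*I*pi/5) + 3*exp(2*I*pi/5))] = 10/5 = 2
  <chi_rho, chi_4> = (1/5)[1*(7)*conj(1) + 1*(1 + 2*exp(-4*I*pi/5) + exp(2*I*pi/5) + 3*exp(4*I*pi/5))*conj(exp(-2*I*pi/5)) + 1*(1 + 3*exp(-2*I*pi/5) + exp(4*I*pi/5) + 2*exp(2*I*pi/5))*conj(exp(-4*I*pi/5)) + 1*(1 + 2*exp(-2*I*pi/5) + exp(-4*I*pi/5) + 3*exp(2*I*pi/5))*conj(exp(4*I*pi/5)) + 1*(1 + 3*exp(-4*I*pi/5) + exp(-2*I*pi/5) + 2*exp(4*I*pi/5))*conj(exp(2*I*pi/5))]
      = (1/5)[(7) + (2*exp(-2*I*pi/5) + 3*exp(-4*I*pi/5) + exp(4*I*pi/5) + exp(2*I*pi/5)) + (2*exp(-4*I*pi/5) + exp(-2*I*pi/5) + exp(4*I*pi/5) + 3*exp(2*I*pi/5)) + (3*exp(-2*I*pi/5) + exp(-4*I*pi/5) + exp(2*I*pi/5) + 2*exp(4*I*pi/5)) + (exp(-2*I*pi/5) + exp(-4*I*pi/5) + 3*exp(4*I*pi/5) + 2*exp(2*I*pi/5))] = 0/5 = 0
(Exp terms are combined using exp(i*s)*conj(exp(i*t)) = exp(i*(s-t)), and sums of them are collapsed using the identity that for every m > 1 the m distinct m-th roots of unity sum to 0, e.g. 1 + exp(2*I*pi/3) + exp(-2*I*pi/3) = 0.)
Dimension check: dim(rho) = sum (mult * dim) = 1*1 + 1*1 + 3*1 + 2*1 + 0*1 = 7 = chi_rho(e) = 7.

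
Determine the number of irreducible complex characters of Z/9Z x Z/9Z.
81

Justification: The number of irreducible complex representations of a finite group equals its number of conjugacy classes. Z/9Z x Z/9Z is abelian of order 81, so every element is its own conjugacy class: 81 classes, so Z/9Z x Z/9Z (order 81) has exactly 81 irreducible complex representations.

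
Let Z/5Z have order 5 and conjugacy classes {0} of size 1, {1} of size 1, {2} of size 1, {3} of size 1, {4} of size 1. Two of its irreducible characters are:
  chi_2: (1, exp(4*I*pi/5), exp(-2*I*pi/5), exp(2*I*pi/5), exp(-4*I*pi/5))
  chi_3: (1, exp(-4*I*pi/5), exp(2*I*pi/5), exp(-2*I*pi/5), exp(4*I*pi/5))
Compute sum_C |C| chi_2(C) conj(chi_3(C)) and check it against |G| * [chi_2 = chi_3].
Sum = 0; so <chi_2, chi_3> = 0 (distinct irreducibles are orthogonal).

Justification: Compute term by term over conjugacy classes (|C| * chi_2(C) * conj(chi_3(C))):
  1*(1)*conj(1) + 1*(exp(4*I*pi/5))*conj(exp(-4*I*pi/5)) + 1*(exp(-2*I*pi/5))*conj(exp(2*I*pi/5)) + 1*(exp(2*I*pi/5))*conj(exp(-2*I*pi/5)) + 1*(exp(-4*I*pi/5))*conj(exp(4*I*pi/5))
  = (1) + (exp(-2*I*pi/5)) + (exp(-4*I*pi/5)) + (exp(4*I*pi/5)) + (exp(2*I*pi/5))
  = 0.
(Exp terms are combined using exp(i*s)*conj(exp(i*t)) = exp(i*(s-t)), and sums of them are collapsed using the identity that for every m > 1 the m distinct m-th roots of unity sum to 0, e.g. 1 + exp(2*I*pi/3) + exp(-2*I*pi/3) = 0.)
Dividing by |G| = 5 gives 0/5 = 0, matching the row-orthogonality relation <chi_2, chi_3> = [chi_2 = chi_3].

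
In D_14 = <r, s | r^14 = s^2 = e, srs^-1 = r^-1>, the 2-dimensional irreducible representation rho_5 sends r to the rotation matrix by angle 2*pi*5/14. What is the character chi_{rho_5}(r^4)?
chi_{rho_5}(r^4) = 2*cos(2*pi*5*4/14) = -2*cos(pi/7)

Derivation: rho_5(r^4) is rotation by angle 2*pi*5*4/14, whose trace is 2*cos(2*pi*5*4/14) = -2*cos(pi/7).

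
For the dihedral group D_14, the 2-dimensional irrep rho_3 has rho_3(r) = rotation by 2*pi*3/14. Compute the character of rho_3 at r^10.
chi_{rho_3}(r^10) = 2*cos(2*pi*3*10/14) = 2*cos(30*pi/7)

Derivation: rho_3(r^10) is rotation by angle 2*pi*3*10/14, whose trace is 2*cos(2*pi*3*10/14) = 2*cos(30*pi/7).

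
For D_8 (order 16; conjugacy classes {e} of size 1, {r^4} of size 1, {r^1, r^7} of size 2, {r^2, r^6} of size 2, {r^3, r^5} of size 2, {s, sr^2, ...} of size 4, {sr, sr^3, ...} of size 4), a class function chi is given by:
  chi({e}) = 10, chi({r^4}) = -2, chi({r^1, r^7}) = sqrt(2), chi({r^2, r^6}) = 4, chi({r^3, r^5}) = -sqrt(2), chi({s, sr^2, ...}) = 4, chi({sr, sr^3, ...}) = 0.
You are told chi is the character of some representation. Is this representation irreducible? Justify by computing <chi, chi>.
Not irreducible (reducible): <chi, chi> = 13 > 1.

Justification: <chi, chi> = (1/|G|) sum_C |C| * |chi(C)|^2 = (1/16)[1*|10|^2 + 1*|-2|^2 + 2*|sqrt(2)|^2 + 2*|4|^2 + 2*|-sqrt(2)|^2 + 4*|4|^2 + 4*|0|^2]
  = (1/16)[(100) + (4) + (4) + (32) + (4) + (64) + (0)] = 208/16 = 13.
A character is irreducible iff <chi, chi> = 1, so this representation is reducible.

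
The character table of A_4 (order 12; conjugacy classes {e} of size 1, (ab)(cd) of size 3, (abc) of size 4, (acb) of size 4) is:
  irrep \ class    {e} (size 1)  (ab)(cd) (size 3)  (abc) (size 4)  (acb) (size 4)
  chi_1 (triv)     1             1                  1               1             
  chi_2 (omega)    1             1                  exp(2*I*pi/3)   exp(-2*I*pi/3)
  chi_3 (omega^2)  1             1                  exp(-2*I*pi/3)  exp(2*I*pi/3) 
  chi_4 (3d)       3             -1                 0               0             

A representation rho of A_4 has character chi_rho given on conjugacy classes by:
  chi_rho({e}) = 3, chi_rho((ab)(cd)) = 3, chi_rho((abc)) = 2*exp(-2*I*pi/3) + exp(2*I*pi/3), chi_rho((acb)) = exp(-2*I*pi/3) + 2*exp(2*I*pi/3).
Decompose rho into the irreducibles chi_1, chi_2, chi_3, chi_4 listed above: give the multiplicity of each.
Multiplicities: chi_1: 0, chi_2: 1, chi_3: 2, chi_4: 0.

Reasoning: Use <chi_rho, chi> = (1/|G|) sum_C |C| * chi_rho(C) * conj(chi(C)) with |G| = 12 for each irreducible chi in the table:
  <chi_rho, chi_1> = (1/12)[1*(3)*conj(1) + 3*(3)*conj(1) + 4*(2*exp(-2*I*pi/3) + exp(2*I*pi/3))*conj(1) + 4*(exp(-2*I*pi/3) + 2*exp(2*I*pi/3))*conj(1)]
      = (1/12)[(3) + (9) + (8*exp(-2*I*pi/3) + 4*exp(2*I*pi/3)) + (4*exp(-2*I*pi/3) + 8*exp(2*I*pi/3))] = 0/12 = 0
  <chi_rho, chi_2> = (1/12)[1*(3)*conj(1) + 3*(3)*conj(1) + 4*(2*exp(-2*I*pi/3) + exp(2*I*pi/3))*conj(exp(2*I*pi/3)) + 4*(exp(-2*I*pi/3) + 2*exp(2*I*pi/3))*conj(exp(-2*I*pi/3))]
      = (1/12)[(3) + (9) + (4 + 8*exp(2*I*pi/3)) + (4 + 8*exp(-2*I*pi/3))] = 12/12 = 1
  <chi_rho, chi_3> = (1/12)[1*(3)*conj(1) + 3*(3)*conj(1) + 4*(2*exp(-2*I*pi/3) + exp(2*I*pi/3))*conj(exp(-2*I*pi/3)) + 4*(exp(-2*I*pi/3) + 2*exp(2*I*pi/3))*conj(exp(2*I*pi/3))]
      = (1/12)[(3) + (9) + (8 + 4*exp(-2*I*pi/3)) + (8 + 4*exp(2*I*pi/3))] = 24/12 = 2
  <chi_rho, chi_4> = (1/12)[1*(3)*conj(3) + 3*(3)*conj(-1) + 4*(2*exp(-2*I*pi/3) + exp(2*I*pi/3))*conj(0) + 4*(exp(-2*I*pi/3) + 2*exp(2*I*pi/3))*conj(0)]
      = (1/12)[(9) + (-9) + (0) + (0)] = 0/12 = 0
(Exp terms are combined using exp(i*s)*conj(exp(i*t)) = exp(i*(s-t)), and sums of them are collapsed using the identity that for every m > 1 the m distinct m-th roots of unity sum to 0, e.g. 1 + exp(2*I*pi/3) + exp(-2*I*pi/3) = 0.)
Dimension check: dim(rho) = sum (mult * dim) = 0*1 + 1*1 + 2*1 + 0*3 = 3 = chi_rho(e) = 3.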